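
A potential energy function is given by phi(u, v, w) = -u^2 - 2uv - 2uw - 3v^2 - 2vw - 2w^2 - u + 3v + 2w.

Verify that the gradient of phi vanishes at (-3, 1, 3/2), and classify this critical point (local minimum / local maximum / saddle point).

∇phi = (-2u - 2v - 2w - 1, -2u - 6v - 2w + 3, -2u - 2v - 4w + 2); substituting (-3, 1, 3/2) gives ∇phi = (0, 0, 0), so (-3, 1, 3/2) is indeed a critical point.
The Hessian is constant: H = [[-2, -2, -2], [-2, -6, -2], [-2, -2, -4]].
Leading principal minors: Δ₁ = -2, Δ₂ = 8, Δ₃ = -16.
The minors alternate sign starting negative (−, +, −), so H is negative definite: a local maximum.

local maximum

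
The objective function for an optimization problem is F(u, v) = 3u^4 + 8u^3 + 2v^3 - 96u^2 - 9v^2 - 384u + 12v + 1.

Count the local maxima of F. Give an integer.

F separates as a function of u plus a function of v, so ∇F=0 decouples.
∂F/∂u = 12(u - 4)(u + 2)(u + 4) = 0 at u ∈ {-4, -2, 4}; ∂F/∂v = 6(v - 2)(v - 1) = 0 at v ∈ {1, 2}.
The Hessian is diagonal: diag(F_uu, F_vv). Second derivatives: F_uu(-4)=192, F_uu(-2)=-144, F_uu(4)=576; F_vv(1)=-6, F_vv(2)=6.
Local maxima occur where both diagonal entries negative: (-2, 1). Count: 1.

1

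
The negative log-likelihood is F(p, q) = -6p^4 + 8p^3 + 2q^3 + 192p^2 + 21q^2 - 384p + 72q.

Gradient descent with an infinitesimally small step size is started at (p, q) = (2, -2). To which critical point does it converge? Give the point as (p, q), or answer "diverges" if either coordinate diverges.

F is separable, so gradient descent decouples: p follows -∂F/∂p, q follows -∂F/∂q.
∂F/∂p = -24(p - 4)(p - 1)(p + 4); at p=2 this is 288, so p decreases.
∂F/∂q = 6(q + 3)(q + 4); at q=-2 this is 12, so q decreases.
p converges to its nearest critical value 1 (a local min of the p-part); q converges to -3. The iterate converges to (1, -3).

(1, -3)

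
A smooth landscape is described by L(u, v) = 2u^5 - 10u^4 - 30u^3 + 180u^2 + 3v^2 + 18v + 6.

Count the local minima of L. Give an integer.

L separates as a function of u plus a function of v, so ∇L=0 decouples.
∂L/∂u = 10u(u - 4)(u - 3)(u + 3) = 0 at u ∈ {-3, 0, 3, 4}; ∂L/∂v = 6(v + 3) = 0 at v ∈ {-3}.
The Hessian is diagonal: diag(L_uu, L_vv). Second derivatives: L_uu(-3)=-1260, L_uu(0)=360, L_uu(3)=-180, L_uu(4)=280; L_vv(-3)=6.
Local minima occur where both diagonal entries positive: (0, -3), (4, -3). Count: 2.

2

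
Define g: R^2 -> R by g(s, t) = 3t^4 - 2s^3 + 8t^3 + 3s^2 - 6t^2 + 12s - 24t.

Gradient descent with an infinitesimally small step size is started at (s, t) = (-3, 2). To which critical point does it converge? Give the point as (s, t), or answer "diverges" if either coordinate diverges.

(-1, 1)

g is separable, so gradient descent decouples: s follows -∂g/∂s, t follows -∂g/∂t.
∂g/∂s = -6(s - 2)(s + 1); at s=-3 this is -60, so s increases.
∂g/∂t = 12(t - 1)(t + 1)(t + 2); at t=2 this is 144, so t decreases.
s converges to its nearest critical value -1 (a local min of the s-part); t converges to 1. The iterate converges to (-1, 1).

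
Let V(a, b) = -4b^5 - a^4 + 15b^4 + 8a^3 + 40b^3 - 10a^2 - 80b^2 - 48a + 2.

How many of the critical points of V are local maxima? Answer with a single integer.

4

V separates as a function of a plus a function of b, so ∇V=0 decouples.
∂V/∂a = -4(a - 4)(a - 3)(a + 1) = 0 at a ∈ {-1, 3, 4}; ∂V/∂b = -20b(b - 4)(b - 1)(b + 2) = 0 at b ∈ {-2, 0, 1, 4}.
The Hessian is diagonal: diag(V_aa, V_bb). Second derivatives: V_aa(-1)=-80, V_aa(3)=16, V_aa(4)=-20; V_bb(-2)=720, V_bb(0)=-160, V_bb(1)=180, V_bb(4)=-1440.
Local maxima occur where both diagonal entries negative: (-1, 0), (-1, 4), (4, 0), (4, 4). Count: 4.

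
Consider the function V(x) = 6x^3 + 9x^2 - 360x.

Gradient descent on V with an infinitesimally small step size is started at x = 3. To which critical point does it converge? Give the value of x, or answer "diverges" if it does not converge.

4

V'(x) = 18(x - 4)(x + 5), so V'(3) = -144.
Gradient descent moves in the -V' direction, i.e. x is increasing.
The nearest critical point in that direction is x = 4, where V'' = 162 > 0 (a local minimum). The iterate converges there.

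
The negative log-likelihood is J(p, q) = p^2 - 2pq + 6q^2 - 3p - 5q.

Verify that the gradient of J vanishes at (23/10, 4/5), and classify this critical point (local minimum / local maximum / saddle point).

∇J = (2p - 2q - 3, -2p + 12q - 5); substituting (23/10, 4/5) gives ∇J = (0, 0), so (23/10, 4/5) is indeed a critical point.
The Hessian of J is constant: H = [[2, -2], [-2, 12]].
det(H) = 2·12 − (-2)² = 20.
det(H) > 0 and tr(H) = 14 > 0, so H is positive definite and the point is a local minimum.

local minimum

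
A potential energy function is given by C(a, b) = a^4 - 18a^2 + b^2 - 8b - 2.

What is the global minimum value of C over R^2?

C(a,b) separates as P(a) + Q(b) − 2, so its minimum is min P + min Q − 2.
P'(a) = 4a(a - 3)(a + 3) vanishes at a ∈ {-3, 0, 3}; Q'(b) = 2b - 8 vanishes at b ∈ {4}.
Local minima of P (where P''>0): P(-3)=-81, P(3)=-81. Local minima of Q: Q(4)=-16.
So the global minimum of C is P(-3) + Q(4) − 2 = -81 − 16 − 2 = -99, attained at (-3, 4).

-99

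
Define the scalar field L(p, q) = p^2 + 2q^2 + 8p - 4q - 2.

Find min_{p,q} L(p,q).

L(p,q) separates as A(p) + B(q) − 2, so its minimum is min A + min B − 2.
A'(p) = 2p + 8 vanishes at p ∈ {-4}; B'(q) = 4q - 4 vanishes at q ∈ {1}.
Local minima of A (where A''>0): A(-4)=-16. Local minima of B: B(1)=-2.
So the global minimum of L is A(-4) + B(1) − 2 = -16 − 2 − 2 = -20, attained at (-4, 1).

-20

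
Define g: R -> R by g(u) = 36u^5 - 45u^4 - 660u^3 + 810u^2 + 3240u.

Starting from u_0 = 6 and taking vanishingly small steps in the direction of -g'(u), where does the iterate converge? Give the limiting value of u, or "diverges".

g'(u) = 180(u - 3)(u - 2)(u + 1)(u + 3), so g'(6) = 136080.
Gradient descent moves in the -g' direction, i.e. u is decreasing.
The nearest critical point in that direction is u = 3, where g'' = 4320 > 0 (a local minimum). The iterate converges there.

3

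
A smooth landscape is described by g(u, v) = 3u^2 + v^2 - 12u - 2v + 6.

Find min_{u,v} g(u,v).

-7

g(u,v) separates as P(u) + Q(v) + 6, so its minimum is min P + min Q + 6.
P'(u) = 6u - 12 vanishes at u ∈ {2}; Q'(v) = 2v - 2 vanishes at v ∈ {1}.
Local minima of P (where P''>0): P(2)=-12. Local minima of Q: Q(1)=-1.
So the global minimum of g is P(2) + Q(1) + 6 = -12 − 1 + 6 = -7, attained at (2, 1).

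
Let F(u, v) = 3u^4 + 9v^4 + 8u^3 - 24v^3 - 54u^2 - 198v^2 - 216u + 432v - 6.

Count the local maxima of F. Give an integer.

F separates as a function of u plus a function of v, so ∇F=0 decouples.
∂F/∂u = 12(u - 3)(u + 2)(u + 3) = 0 at u ∈ {-3, -2, 3}; ∂F/∂v = 36(v - 4)(v - 1)(v + 3) = 0 at v ∈ {-3, 1, 4}.
The Hessian is diagonal: diag(F_uu, F_vv). Second derivatives: F_uu(-3)=72, F_uu(-2)=-60, F_uu(3)=360; F_vv(-3)=1008, F_vv(1)=-432, F_vv(4)=756.
Local maxima occur where both diagonal entries negative: (-2, 1). Count: 1.

1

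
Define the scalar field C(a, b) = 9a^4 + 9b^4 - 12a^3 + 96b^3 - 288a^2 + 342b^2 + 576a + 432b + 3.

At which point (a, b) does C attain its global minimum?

C(a,b) separates as P(a) + Q(b) + 3, so its minimum is min P + min Q + 3.
P'(a) = 36(a - 4)(a - 1)(a + 4) vanishes at a ∈ {-4, 1, 4}; Q'(b) = 36(b + 1)(b + 3)(b + 4) vanishes at b ∈ {-4, -3, -1}.
Local minima of P (where P''>0): P(-4)=-3840, P(4)=-768. Local minima of Q: Q(-4)=-96, Q(-1)=-177.
So the global minimum of C is P(-4) + Q(-1) + 3 = -3840 − 177 + 3 = -4014, attained at (-4, -1).

(-4, -1)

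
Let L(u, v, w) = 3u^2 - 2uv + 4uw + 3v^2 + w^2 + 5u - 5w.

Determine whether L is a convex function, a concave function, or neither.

L is quadratic, so its Hessian is the constant matrix H = [[6, -2, 4], [-2, 6, 0], [4, 0, 2]].
Leading principal minors: 6, 32, -32.
Neither pattern holds ⇒ H is indefinite ⇒ neither convex nor concave.

neither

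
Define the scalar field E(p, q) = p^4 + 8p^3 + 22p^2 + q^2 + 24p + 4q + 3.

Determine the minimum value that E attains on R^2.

-10

E(p,q) separates as A(p) + B(q) + 3, so its minimum is min A + min B + 3.
A'(p) = 4(p + 1)(p + 2)(p + 3) vanishes at p ∈ {-3, -2, -1}; B'(q) = 2q + 4 vanishes at q ∈ {-2}.
Local minima of A (where A''>0): A(-3)=-9, A(-1)=-9. Local minima of B: B(-2)=-4.
So the global minimum of E is A(-3) + B(-2) + 3 = -9 − 4 + 3 = -10, attained at (-3, -2).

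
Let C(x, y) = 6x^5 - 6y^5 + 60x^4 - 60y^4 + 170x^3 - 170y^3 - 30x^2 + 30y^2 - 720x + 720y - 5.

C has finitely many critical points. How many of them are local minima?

4

C separates as a function of x plus a function of y, so ∇C=0 decouples.
∂C/∂x = 30(x - 1)(x + 2)(x + 3)(x + 4) = 0 at x ∈ {-4, -3, -2, 1}; ∂C/∂y = -30(y - 1)(y + 2)(y + 3)(y + 4) = 0 at y ∈ {-4, -3, -2, 1}.
The Hessian is diagonal: diag(C_xx, C_yy). Second derivatives: C_xx(-4)=-300, C_xx(-3)=120, C_xx(-2)=-180, C_xx(1)=1800; C_yy(-4)=300, C_yy(-3)=-120, C_yy(-2)=180, C_yy(1)=-1800.
Local minima occur where both diagonal entries positive: (-3, -4), (-3, -2), (1, -4), (1, -2). Count: 4.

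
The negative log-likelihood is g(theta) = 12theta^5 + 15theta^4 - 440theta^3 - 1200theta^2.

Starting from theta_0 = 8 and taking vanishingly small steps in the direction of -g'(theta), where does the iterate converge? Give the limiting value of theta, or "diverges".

5

g'(theta) = 60theta(theta - 5)(theta + 2)(theta + 4), so g'(8) = 172800.
Gradient descent moves in the -g' direction, i.e. theta is decreasing.
The nearest critical point in that direction is theta = 5, where g'' = 18900 > 0 (a local minimum). The iterate converges there.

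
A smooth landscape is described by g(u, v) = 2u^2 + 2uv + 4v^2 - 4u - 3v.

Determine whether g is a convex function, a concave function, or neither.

g is quadratic, so its Hessian is the constant matrix H = [[4, 2], [2, 8]].
det(H) = 28, tr(H) = 12.
det(H) > 0 and tr(H) > 0, so H is positive definite everywhere: convex.

convex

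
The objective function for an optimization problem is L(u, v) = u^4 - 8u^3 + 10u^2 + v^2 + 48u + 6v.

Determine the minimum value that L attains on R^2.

L(u,v) separates as P(u) + Q(v), so its minimum is min P + min Q.
P'(u) = 4(u - 4)(u - 3)(u + 1) vanishes at u ∈ {-1, 3, 4}; Q'(v) = 2v + 6 vanishes at v ∈ {-3}.
Local minima of P (where P''>0): P(-1)=-29, P(4)=96. Local minima of Q: Q(-3)=-9.
So the global minimum of L is P(-1) + Q(-3) = -29 − 9 = -38, attained at (-1, -3).

-38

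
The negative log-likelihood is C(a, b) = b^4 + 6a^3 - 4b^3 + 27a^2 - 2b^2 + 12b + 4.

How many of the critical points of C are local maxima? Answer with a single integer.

1

C separates as a function of a plus a function of b, so ∇C=0 decouples.
∂C/∂a = 18a(a + 3) = 0 at a ∈ {-3, 0}; ∂C/∂b = 4(b - 3)(b - 1)(b + 1) = 0 at b ∈ {-1, 1, 3}.
The Hessian is diagonal: diag(C_aa, C_bb). Second derivatives: C_aa(-3)=-54, C_aa(0)=54; C_bb(-1)=32, C_bb(1)=-16, C_bb(3)=32.
Local maxima occur where both diagonal entries negative: (-3, 1). Count: 1.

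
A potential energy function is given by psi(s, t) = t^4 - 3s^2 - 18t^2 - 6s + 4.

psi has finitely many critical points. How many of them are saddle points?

2

psi separates as a function of s plus a function of t, so ∇psi=0 decouples.
∂psi/∂s = -6(s + 1) = 0 at s ∈ {-1}; ∂psi/∂t = 4t(t - 3)(t + 3) = 0 at t ∈ {-3, 0, 3}.
The Hessian is diagonal: diag(psi_ss, psi_tt). Second derivatives: psi_ss(-1)=-6; psi_tt(-3)=72, psi_tt(0)=-36, psi_tt(3)=72.
Saddle points occur where the two diagonal entries have opposite signs: (-1, -3), (-1, 3). Count: 2.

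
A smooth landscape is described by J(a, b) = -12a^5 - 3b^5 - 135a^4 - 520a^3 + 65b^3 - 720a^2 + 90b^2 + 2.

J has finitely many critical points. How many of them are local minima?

4

J separates as a function of a plus a function of b, so ∇J=0 decouples.
∂J/∂a = -60a(a + 2)(a + 3)(a + 4) = 0 at a ∈ {-4, -3, -2, 0}; ∂J/∂b = -15b(b - 4)(b + 1)(b + 3) = 0 at b ∈ {-3, -1, 0, 4}.
The Hessian is diagonal: diag(J_aa, J_bb). Second derivatives: J_aa(-4)=480, J_aa(-3)=-180, J_aa(-2)=240, J_aa(0)=-1440; J_bb(-3)=630, J_bb(-1)=-150, J_bb(0)=180, J_bb(4)=-2100.
Local minima occur where both diagonal entries positive: (-4, -3), (-4, 0), (-2, -3), (-2, 0). Count: 4.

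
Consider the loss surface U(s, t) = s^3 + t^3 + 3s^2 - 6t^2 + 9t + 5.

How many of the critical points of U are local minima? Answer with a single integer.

U separates as a function of s plus a function of t, so ∇U=0 decouples.
∂U/∂s = 3s(s + 2) = 0 at s ∈ {-2, 0}; ∂U/∂t = 3(t - 3)(t - 1) = 0 at t ∈ {1, 3}.
The Hessian is diagonal: diag(U_ss, U_tt). Second derivatives: U_ss(-2)=-6, U_ss(0)=6; U_tt(1)=-6, U_tt(3)=6.
Local minima occur where both diagonal entries positive: (0, 3). Count: 1.

1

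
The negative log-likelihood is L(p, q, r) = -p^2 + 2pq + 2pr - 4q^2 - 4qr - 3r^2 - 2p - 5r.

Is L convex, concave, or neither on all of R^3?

concave

L is quadratic, so its Hessian is the constant matrix H = [[-2, 2, 2], [2, -8, -4], [2, -4, -6]].
Leading principal minors: -2, 12, -40.
Signs alternate −, +, − ⇒ H ≺ 0 ⇒ concave.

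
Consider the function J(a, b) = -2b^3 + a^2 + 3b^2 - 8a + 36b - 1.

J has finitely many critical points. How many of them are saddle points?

J separates as a function of a plus a function of b, so ∇J=0 decouples.
∂J/∂a = 2(a - 4) = 0 at a ∈ {4}; ∂J/∂b = -6(b - 3)(b + 2) = 0 at b ∈ {-2, 3}.
The Hessian is diagonal: diag(J_aa, J_bb). Second derivatives: J_aa(4)=2; J_bb(-2)=30, J_bb(3)=-30.
Saddle points occur where the two diagonal entries have opposite signs: (4, 3). Count: 1.

1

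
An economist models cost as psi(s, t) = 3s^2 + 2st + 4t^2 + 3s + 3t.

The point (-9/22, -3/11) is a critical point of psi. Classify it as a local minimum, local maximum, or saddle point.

local minimum

The Hessian of psi is constant: H = [[6, 2], [2, 8]].
det(H) = 6·8 − 2² = 44.
det(H) > 0 and tr(H) = 14 > 0, so H is positive definite and the point is a local minimum.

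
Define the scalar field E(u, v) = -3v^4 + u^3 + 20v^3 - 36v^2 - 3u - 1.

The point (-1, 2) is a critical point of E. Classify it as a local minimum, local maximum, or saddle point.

saddle point

The mixed partial ∂²E/∂u∂v is 0, so the Hessian at any point is diag(E_uu, E_vv) = diag(6u, 12(-3v^2 + 10v - 6)).
At (-1, 2): H = diag(-6, 24).
The eigenvalues have opposite signs, so H is indefinite: a saddle point.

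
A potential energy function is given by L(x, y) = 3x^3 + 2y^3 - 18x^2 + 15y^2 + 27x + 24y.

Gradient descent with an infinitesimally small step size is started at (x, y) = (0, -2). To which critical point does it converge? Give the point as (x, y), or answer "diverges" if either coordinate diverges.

diverges

L is separable, so gradient descent decouples: x follows -∂L/∂x, y follows -∂L/∂y.
∂L/∂x = 9(x - 3)(x - 1); at x=0 this is 27, so x decreases.
∂L/∂y = 6(y + 1)(y + 4); at y=-2 this is -12, so y increases.
The x-coordinate has no critical point in that direction and runs off to infinity.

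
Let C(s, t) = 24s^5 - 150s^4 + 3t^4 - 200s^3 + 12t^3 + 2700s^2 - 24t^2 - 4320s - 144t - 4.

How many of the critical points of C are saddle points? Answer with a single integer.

C separates as a function of s plus a function of t, so ∇C=0 decouples.
∂C/∂s = 120(s - 4)(s - 3)(s - 1)(s + 3) = 0 at s ∈ {-3, 1, 3, 4}; ∂C/∂t = 12(t - 2)(t + 2)(t + 3) = 0 at t ∈ {-3, -2, 2}.
The Hessian is diagonal: diag(C_ss, C_tt). Second derivatives: C_ss(-3)=-20160, C_ss(1)=2880, C_ss(3)=-1440, C_ss(4)=2520; C_tt(-3)=60, C_tt(-2)=-48, C_tt(2)=240.
Saddle points occur where the two diagonal entries have opposite signs: (-3, -3), (-3, 2), (1, -2), (3, -3), (3, 2), (4, -2). Count: 6.

6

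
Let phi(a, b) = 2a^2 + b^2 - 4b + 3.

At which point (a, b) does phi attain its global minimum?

phi(a,b) separates as P(a) + Q(b) + 3, so its minimum is min P + min Q + 3.
P'(a) = 4a vanishes at a ∈ {0}; Q'(b) = 2b - 4 vanishes at b ∈ {2}.
Local minima of P (where P''>0): P(0)=0. Local minima of Q: Q(2)=-4.
So the global minimum of phi is P(0) + Q(2) + 3 = 0 − 4 + 3 = -1, attained at (0, 2).

(0, 2)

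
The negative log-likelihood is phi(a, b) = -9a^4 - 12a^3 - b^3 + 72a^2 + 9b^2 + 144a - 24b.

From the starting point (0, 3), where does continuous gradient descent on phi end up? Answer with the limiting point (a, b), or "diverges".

phi is separable, so gradient descent decouples: a follows -∂phi/∂a, b follows -∂phi/∂b.
∂phi/∂a = -36(a - 2)(a + 1)(a + 2); at a=0 this is 144, so a decreases.
∂phi/∂b = -3(b - 4)(b - 2); at b=3 this is 3, so b decreases.
a converges to its nearest critical value -1 (a local min of the a-part); b converges to 2. The iterate converges to (-1, 2).

(-1, 2)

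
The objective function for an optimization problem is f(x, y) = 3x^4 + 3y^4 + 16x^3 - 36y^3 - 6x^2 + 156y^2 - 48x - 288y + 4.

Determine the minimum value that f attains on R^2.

-348

f(x,y) separates as P(x) + Q(y) + 4, so its minimum is min P + min Q + 4.
P'(x) = 12(x - 1)(x + 1)(x + 4) vanishes at x ∈ {-4, -1, 1}; Q'(y) = 12(y - 4)(y - 3)(y - 2) vanishes at y ∈ {2, 3, 4}.
Local minima of P (where P''>0): P(-4)=-160, P(1)=-35. Local minima of Q: Q(2)=-192, Q(4)=-192.
So the global minimum of f is P(-4) + Q(2) + 4 = -160 − 192 + 4 = -348, attained at (-4, 2).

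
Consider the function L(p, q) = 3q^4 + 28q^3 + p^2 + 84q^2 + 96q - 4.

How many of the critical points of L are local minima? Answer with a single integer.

2

L separates as a function of p plus a function of q, so ∇L=0 decouples.
∂L/∂p = 2p = 0 at p ∈ {0}; ∂L/∂q = 12(q + 1)(q + 2)(q + 4) = 0 at q ∈ {-4, -2, -1}.
The Hessian is diagonal: diag(L_pp, L_qq). Second derivatives: L_pp(0)=2; L_qq(-4)=72, L_qq(-2)=-24, L_qq(-1)=36.
Local minima occur where both diagonal entries positive: (0, -4), (0, -1). Count: 2.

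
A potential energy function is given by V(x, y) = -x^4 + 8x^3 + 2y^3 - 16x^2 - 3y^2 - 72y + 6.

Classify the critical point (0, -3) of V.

The mixed partial ∂²V/∂x∂y is 0, so the Hessian at any point is diag(V_xx, V_yy) = diag(4(-3x^2 + 12x - 8), 6(2y - 1)).
At (0, -3): H = diag(-32, -42).
Both eigenvalues are negative, so H is negative definite: a local maximum.

local maximum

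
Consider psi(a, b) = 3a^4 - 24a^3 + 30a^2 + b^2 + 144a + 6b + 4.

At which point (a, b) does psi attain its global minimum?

(-1, -3)

psi(a,b) separates as P(a) + Q(b) + 4, so its minimum is min P + min Q + 4.
P'(a) = 12(a - 4)(a - 3)(a + 1) vanishes at a ∈ {-1, 3, 4}; Q'(b) = 2b + 6 vanishes at b ∈ {-3}.
Local minima of P (where P''>0): P(-1)=-87, P(4)=288. Local minima of Q: Q(-3)=-9.
So the global minimum of psi is P(-1) + Q(-3) + 4 = -87 − 9 + 4 = -92, attained at (-1, -3).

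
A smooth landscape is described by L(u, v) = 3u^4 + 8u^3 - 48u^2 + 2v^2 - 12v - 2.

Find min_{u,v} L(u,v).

-532

L(u,v) separates as P(u) + Q(v) − 2, so its minimum is min P + min Q − 2.
P'(u) = 12u(u - 2)(u + 4) vanishes at u ∈ {-4, 0, 2}; Q'(v) = 4v - 12 vanishes at v ∈ {3}.
Local minima of P (where P''>0): P(-4)=-512, P(2)=-80. Local minima of Q: Q(3)=-18.
So the global minimum of L is P(-4) + Q(3) − 2 = -512 − 18 − 2 = -532, attained at (-4, 3).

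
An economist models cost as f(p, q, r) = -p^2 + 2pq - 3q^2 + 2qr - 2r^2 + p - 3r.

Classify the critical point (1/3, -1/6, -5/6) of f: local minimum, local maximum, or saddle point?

local maximum

The Hessian is constant: H = [[-2, 2, 0], [2, -6, 2], [0, 2, -4]].
Leading principal minors: Δ₁ = -2, Δ₂ = 8, Δ₃ = -24.
The minors alternate sign starting negative (−, +, −), so H is negative definite: a local maximum.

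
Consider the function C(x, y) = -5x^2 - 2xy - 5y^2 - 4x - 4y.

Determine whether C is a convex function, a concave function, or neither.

concave

C is quadratic, so its Hessian is the constant matrix H = [[-10, -2], [-2, -10]].
det(H) = 96, tr(H) = -20.
det(H) > 0 and tr(H) < 0, so H is negative definite everywhere: concave.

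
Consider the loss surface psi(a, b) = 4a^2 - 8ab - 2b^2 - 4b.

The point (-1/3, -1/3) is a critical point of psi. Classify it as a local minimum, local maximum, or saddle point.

saddle point

The Hessian of psi is constant: H = [[8, -8], [-8, -4]].
det(H) = 8·(-4) − (-8)² = -96.
Since det(H) < 0, H is indefinite and the critical point is a saddle point.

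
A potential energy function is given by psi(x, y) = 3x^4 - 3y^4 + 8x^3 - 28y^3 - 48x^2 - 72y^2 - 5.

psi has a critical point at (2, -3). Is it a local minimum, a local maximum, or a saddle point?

The mixed partial ∂²psi/∂x∂y is 0, so the Hessian at any point is diag(psi_xx, psi_yy) = diag(12(3x^2 + 4x - 8), -12(3y^2 + 14y + 12)).
At (2, -3): H = diag(144, 36).
Both eigenvalues are positive, so H is positive definite: a local minimum.

local minimum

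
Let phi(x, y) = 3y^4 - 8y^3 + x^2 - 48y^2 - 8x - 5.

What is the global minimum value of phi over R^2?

phi(x,y) separates as P(x) + Q(y) − 5, so its minimum is min P + min Q − 5.
P'(x) = 2x - 8 vanishes at x ∈ {4}; Q'(y) = 12y(y - 4)(y + 2) vanishes at y ∈ {-2, 0, 4}.
Local minima of P (where P''>0): P(4)=-16. Local minima of Q: Q(-2)=-80, Q(4)=-512.
So the global minimum of phi is P(4) + Q(4) − 5 = -16 − 512 − 5 = -533, attained at (4, 4).

-533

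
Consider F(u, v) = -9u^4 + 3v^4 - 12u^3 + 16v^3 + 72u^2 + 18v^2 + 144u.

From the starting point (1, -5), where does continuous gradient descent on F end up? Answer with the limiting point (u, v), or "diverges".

(-1, -3)

F is separable, so gradient descent decouples: u follows -∂F/∂u, v follows -∂F/∂v.
∂F/∂u = -36(u - 2)(u + 1)(u + 2); at u=1 this is 216, so u decreases.
∂F/∂v = 12v(v + 1)(v + 3); at v=-5 this is -480, so v increases.
u converges to its nearest critical value -1 (a local min of the u-part); v converges to -3. The iterate converges to (-1, -3).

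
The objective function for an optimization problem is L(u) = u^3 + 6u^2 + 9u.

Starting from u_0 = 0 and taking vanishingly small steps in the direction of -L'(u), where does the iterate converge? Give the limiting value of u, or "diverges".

-1

L'(u) = 3(u + 1)(u + 3), so L'(0) = 9.
Gradient descent moves in the -L' direction, i.e. u is decreasing.
The nearest critical point in that direction is u = -1, where L'' = 6 > 0 (a local minimum). The iterate converges there.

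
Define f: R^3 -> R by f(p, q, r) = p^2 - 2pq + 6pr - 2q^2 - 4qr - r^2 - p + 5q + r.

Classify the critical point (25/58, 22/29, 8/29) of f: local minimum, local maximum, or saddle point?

The Hessian is constant: H = [[2, -2, 6], [-2, -4, -4], [6, -4, -2]].
Leading principal minors: Δ₁ = 2, Δ₂ = -12, Δ₃ = 232.
The minors fit neither the all-positive nor the alternating-sign pattern, so H is indefinite: a saddle point.

saddle point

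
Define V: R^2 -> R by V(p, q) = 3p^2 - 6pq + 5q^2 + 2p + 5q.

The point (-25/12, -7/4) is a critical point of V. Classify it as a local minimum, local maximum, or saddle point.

The Hessian of V is constant: H = [[6, -6], [-6, 10]].
det(H) = 6·10 − (-6)² = 24.
det(H) > 0 and tr(H) = 16 > 0, so H is positive definite and the point is a local minimum.

local minimum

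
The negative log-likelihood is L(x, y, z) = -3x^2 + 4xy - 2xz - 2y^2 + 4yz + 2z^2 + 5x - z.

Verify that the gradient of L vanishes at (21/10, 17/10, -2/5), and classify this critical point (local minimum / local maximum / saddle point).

∇L = (-6x + 4y - 2z + 5, 4x - 4y + 4z, -2x + 4y + 4z - 1); substituting (21/10, 17/10, -2/5) gives ∇L = (0, 0, 0), so (21/10, 17/10, -2/5) is indeed a critical point.
The Hessian is constant: H = [[-6, 4, -2], [4, -4, 4], [-2, 4, 4]].
Leading principal minors: Δ₁ = -6, Δ₂ = 8, Δ₃ = 80.
The minors fit neither the all-positive nor the alternating-sign pattern, so H is indefinite: a saddle point.

saddle point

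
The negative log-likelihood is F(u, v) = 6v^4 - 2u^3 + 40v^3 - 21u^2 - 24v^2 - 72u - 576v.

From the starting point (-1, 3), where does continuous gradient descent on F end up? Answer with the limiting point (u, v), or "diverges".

F is separable, so gradient descent decouples: u follows -∂F/∂u, v follows -∂F/∂v.
∂F/∂u = -6(u + 3)(u + 4); at u=-1 this is -36, so u increases.
∂F/∂v = 24(v - 2)(v + 3)(v + 4); at v=3 this is 1008, so v decreases.
The u-coordinate has no critical point in that direction and runs off to infinity.

diverges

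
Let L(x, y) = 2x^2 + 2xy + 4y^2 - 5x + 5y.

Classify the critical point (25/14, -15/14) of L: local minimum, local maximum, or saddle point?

local minimum

The Hessian of L is constant: H = [[4, 2], [2, 8]].
det(H) = 4·8 − 2² = 28.
det(H) > 0 and tr(H) = 12 > 0, so H is positive definite and the point is a local minimum.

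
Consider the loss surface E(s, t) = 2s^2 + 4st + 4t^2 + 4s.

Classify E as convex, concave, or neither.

E is quadratic, so its Hessian is the constant matrix H = [[4, 4], [4, 8]].
det(H) = 16, tr(H) = 12.
det(H) > 0 and tr(H) > 0, so H is positive definite everywhere: convex.

convex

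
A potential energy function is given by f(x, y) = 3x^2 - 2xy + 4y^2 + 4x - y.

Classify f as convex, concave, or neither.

convex

f is quadratic, so its Hessian is the constant matrix H = [[6, -2], [-2, 8]].
det(H) = 44, tr(H) = 14.
det(H) > 0 and tr(H) > 0, so H is positive definite everywhere: convex.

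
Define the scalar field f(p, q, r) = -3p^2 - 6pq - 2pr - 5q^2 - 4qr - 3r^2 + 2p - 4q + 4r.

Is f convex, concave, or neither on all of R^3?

concave

f is quadratic, so its Hessian is the constant matrix H = [[-6, -6, -2], [-6, -10, -4], [-2, -4, -6]].
Leading principal minors: -6, 24, -104.
Signs alternate −, +, − ⇒ H ≺ 0 ⇒ concave.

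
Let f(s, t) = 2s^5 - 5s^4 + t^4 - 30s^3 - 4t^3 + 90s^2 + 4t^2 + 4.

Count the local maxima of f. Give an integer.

f separates as a function of s plus a function of t, so ∇f=0 decouples.
∂f/∂s = 10s(s - 3)(s - 2)(s + 3) = 0 at s ∈ {-3, 0, 2, 3}; ∂f/∂t = 4t(t - 2)(t - 1) = 0 at t ∈ {0, 1, 2}.
The Hessian is diagonal: diag(f_ss, f_tt). Second derivatives: f_ss(-3)=-900, f_ss(0)=180, f_ss(2)=-100, f_ss(3)=180; f_tt(0)=8, f_tt(1)=-4, f_tt(2)=8.
Local maxima occur where both diagonal entries negative: (-3, 1), (2, 1). Count: 2.

2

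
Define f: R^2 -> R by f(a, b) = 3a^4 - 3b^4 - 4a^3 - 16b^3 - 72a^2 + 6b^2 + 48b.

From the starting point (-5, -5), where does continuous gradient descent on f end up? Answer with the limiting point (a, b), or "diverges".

f is separable, so gradient descent decouples: a follows -∂f/∂a, b follows -∂f/∂b.
∂f/∂a = 12a(a - 4)(a + 3); at a=-5 this is -1080, so a increases.
∂f/∂b = -12(b - 1)(b + 1)(b + 4); at b=-5 this is 288, so b decreases.
The b-coordinate has no critical point in that direction and runs off to infinity.

diverges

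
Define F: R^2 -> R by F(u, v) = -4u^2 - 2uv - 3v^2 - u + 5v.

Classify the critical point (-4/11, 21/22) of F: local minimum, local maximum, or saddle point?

The Hessian of F is constant: H = [[-8, -2], [-2, -6]].
det(H) = (-8)·(-6) − (-2)² = 44.
det(H) > 0 and tr(H) = -14 < 0, so H is negative definite and the point is a local maximum.

local maximum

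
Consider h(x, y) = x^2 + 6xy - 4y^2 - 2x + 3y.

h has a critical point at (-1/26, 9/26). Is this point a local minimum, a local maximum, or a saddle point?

saddle point

The Hessian of h is constant: H = [[2, 6], [6, -8]].
det(H) = 2·(-8) − 6² = -52.
Since det(H) < 0, H is indefinite and the critical point is a saddle point.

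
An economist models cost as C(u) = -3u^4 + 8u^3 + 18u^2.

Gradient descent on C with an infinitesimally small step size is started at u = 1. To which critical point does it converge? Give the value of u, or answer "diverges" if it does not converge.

0

C'(u) = -12u(u - 3)(u + 1), so C'(1) = 48.
Gradient descent moves in the -C' direction, i.e. u is decreasing.
The nearest critical point in that direction is u = 0, where C'' = 36 > 0 (a local minimum). The iterate converges there.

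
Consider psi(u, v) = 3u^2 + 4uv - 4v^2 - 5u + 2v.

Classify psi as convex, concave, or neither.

psi is quadratic, so its Hessian is the constant matrix H = [[6, 4], [4, -8]].
det(H) = -64, tr(H) = -2.
det(H) < 0, so H is indefinite: neither convex nor concave.

neither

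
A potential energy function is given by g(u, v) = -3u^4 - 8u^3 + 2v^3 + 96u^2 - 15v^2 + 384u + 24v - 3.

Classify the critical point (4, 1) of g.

local maximum

The mixed partial ∂²g/∂u∂v is 0, so the Hessian at any point is diag(g_uu, g_vv) = diag(12(-3u^2 - 4u + 16), 6(2v - 5)).
At (4, 1): H = diag(-576, -18).
Both eigenvalues are negative, so H is negative definite: a local maximum.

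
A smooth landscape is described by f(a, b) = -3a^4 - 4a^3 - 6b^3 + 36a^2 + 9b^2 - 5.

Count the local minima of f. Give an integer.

1

f separates as a function of a plus a function of b, so ∇f=0 decouples.
∂f/∂a = -12a(a - 2)(a + 3) = 0 at a ∈ {-3, 0, 2}; ∂f/∂b = -18b(b - 1) = 0 at b ∈ {0, 1}.
The Hessian is diagonal: diag(f_aa, f_bb). Second derivatives: f_aa(-3)=-180, f_aa(0)=72, f_aa(2)=-120; f_bb(0)=18, f_bb(1)=-18.
Local minima occur where both diagonal entries positive: (0, 0). Count: 1.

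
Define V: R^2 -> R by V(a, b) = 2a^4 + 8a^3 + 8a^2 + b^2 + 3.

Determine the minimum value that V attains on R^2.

3

V(a,b) separates as P(a) + Q(b) + 3, so its minimum is min P + min Q + 3.
P'(a) = 8a(a + 1)(a + 2) vanishes at a ∈ {-2, -1, 0}; Q'(b) = 2b vanishes at b ∈ {0}.
Local minima of P (where P''>0): P(-2)=0, P(0)=0. Local minima of Q: Q(0)=0.
So the global minimum of V is P(-2) + Q(0) + 3 = 0 + 0 + 3 = 3, attained at (-2, 0).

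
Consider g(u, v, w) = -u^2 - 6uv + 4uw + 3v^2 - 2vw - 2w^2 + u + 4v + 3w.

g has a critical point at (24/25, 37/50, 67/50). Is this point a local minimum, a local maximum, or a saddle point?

saddle point

The Hessian is constant: H = [[-2, -6, 4], [-6, 6, -2], [4, -2, -4]].
Leading principal minors: Δ₁ = -2, Δ₂ = -48, Δ₃ = 200.
The minors fit neither the all-positive nor the alternating-sign pattern, so H is indefinite: a saddle point.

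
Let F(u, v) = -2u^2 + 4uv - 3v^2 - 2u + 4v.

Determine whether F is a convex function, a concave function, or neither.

F is quadratic, so its Hessian is the constant matrix H = [[-4, 4], [4, -6]].
det(H) = 8, tr(H) = -10.
det(H) > 0 and tr(H) < 0, so H is negative definite everywhere: concave.

concave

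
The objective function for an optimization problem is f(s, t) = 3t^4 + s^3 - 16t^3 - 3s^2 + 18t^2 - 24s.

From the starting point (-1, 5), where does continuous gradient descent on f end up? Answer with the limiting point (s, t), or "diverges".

(4, 3)

f is separable, so gradient descent decouples: s follows -∂f/∂s, t follows -∂f/∂t.
∂f/∂s = 3(s - 4)(s + 2); at s=-1 this is -15, so s increases.
∂f/∂t = 12t(t - 3)(t - 1); at t=5 this is 480, so t decreases.
s converges to its nearest critical value 4 (a local min of the s-part); t converges to 3. The iterate converges to (4, 3).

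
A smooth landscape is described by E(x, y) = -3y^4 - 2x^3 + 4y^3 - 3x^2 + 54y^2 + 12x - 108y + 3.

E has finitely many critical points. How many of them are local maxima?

2

E separates as a function of x plus a function of y, so ∇E=0 decouples.
∂E/∂x = -6(x - 1)(x + 2) = 0 at x ∈ {-2, 1}; ∂E/∂y = -12(y - 3)(y - 1)(y + 3) = 0 at y ∈ {-3, 1, 3}.
The Hessian is diagonal: diag(E_xx, E_yy). Second derivatives: E_xx(-2)=18, E_xx(1)=-18; E_yy(-3)=-288, E_yy(1)=96, E_yy(3)=-144.
Local maxima occur where both diagonal entries negative: (1, -3), (1, 3). Count: 2.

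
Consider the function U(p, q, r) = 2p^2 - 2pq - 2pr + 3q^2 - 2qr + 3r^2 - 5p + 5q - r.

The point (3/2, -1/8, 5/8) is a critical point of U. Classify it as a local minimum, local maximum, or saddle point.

local minimum

The Hessian is constant: H = [[4, -2, -2], [-2, 6, -2], [-2, -2, 6]].
Leading principal minors: Δ₁ = 4, Δ₂ = 20, Δ₃ = 64.
All leading minors are positive, so H is positive definite: a local minimum.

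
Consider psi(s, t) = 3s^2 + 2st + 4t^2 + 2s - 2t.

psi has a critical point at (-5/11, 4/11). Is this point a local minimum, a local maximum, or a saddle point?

The Hessian of psi is constant: H = [[6, 2], [2, 8]].
det(H) = 6·8 − 2² = 44.
det(H) > 0 and tr(H) = 14 > 0, so H is positive definite and the point is a local minimum.

local minimum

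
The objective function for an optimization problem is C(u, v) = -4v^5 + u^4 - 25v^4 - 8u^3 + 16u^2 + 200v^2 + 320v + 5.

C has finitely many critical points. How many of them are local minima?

C separates as a function of u plus a function of v, so ∇C=0 decouples.
∂C/∂u = 4u(u - 4)(u - 2) = 0 at u ∈ {0, 2, 4}; ∂C/∂v = -20(v - 2)(v + 1)(v + 2)(v + 4) = 0 at v ∈ {-4, -2, -1, 2}.
The Hessian is diagonal: diag(C_uu, C_vv). Second derivatives: C_uu(0)=32, C_uu(2)=-16, C_uu(4)=32; C_vv(-4)=720, C_vv(-2)=-160, C_vv(-1)=180, C_vv(2)=-1440.
Local minima occur where both diagonal entries positive: (0, -4), (0, -1), (4, -4), (4, -1). Count: 4.

4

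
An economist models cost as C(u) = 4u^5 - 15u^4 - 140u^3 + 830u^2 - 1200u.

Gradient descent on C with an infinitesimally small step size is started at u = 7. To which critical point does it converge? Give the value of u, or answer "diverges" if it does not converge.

4

C'(u) = 20(u - 4)(u - 3)(u - 1)(u + 5), so C'(7) = 17280.
Gradient descent moves in the -C' direction, i.e. u is decreasing.
The nearest critical point in that direction is u = 4, where C'' = 540 > 0 (a local minimum). The iterate converges there.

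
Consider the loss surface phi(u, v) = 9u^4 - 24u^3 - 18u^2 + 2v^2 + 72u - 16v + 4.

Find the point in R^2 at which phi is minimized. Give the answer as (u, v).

(-1, 4)

phi(u,v) separates as P(u) + Q(v) + 4, so its minimum is min P + min Q + 4.
P'(u) = 36(u - 2)(u - 1)(u + 1) vanishes at u ∈ {-1, 1, 2}; Q'(v) = 4v - 16 vanishes at v ∈ {4}.
Local minima of P (where P''>0): P(-1)=-57, P(2)=24. Local minima of Q: Q(4)=-32.
So the global minimum of phi is P(-1) + Q(4) + 4 = -57 − 32 + 4 = -85, attained at (-1, 4).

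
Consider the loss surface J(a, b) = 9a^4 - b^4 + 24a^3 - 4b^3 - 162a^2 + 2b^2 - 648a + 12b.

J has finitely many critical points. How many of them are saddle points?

5

J separates as a function of a plus a function of b, so ∇J=0 decouples.
∂J/∂a = 36(a - 3)(a + 2)(a + 3) = 0 at a ∈ {-3, -2, 3}; ∂J/∂b = -4(b - 1)(b + 1)(b + 3) = 0 at b ∈ {-3, -1, 1}.
The Hessian is diagonal: diag(J_aa, J_bb). Second derivatives: J_aa(-3)=216, J_aa(-2)=-180, J_aa(3)=1080; J_bb(-3)=-32, J_bb(-1)=16, J_bb(1)=-32.
Saddle points occur where the two diagonal entries have opposite signs: (-3, -3), (-3, 1), (-2, -1), (3, -3), (3, 1). Count: 5.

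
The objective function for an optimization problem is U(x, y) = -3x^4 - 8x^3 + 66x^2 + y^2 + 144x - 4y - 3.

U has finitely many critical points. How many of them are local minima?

U separates as a function of x plus a function of y, so ∇U=0 decouples.
∂U/∂x = -12(x - 3)(x + 1)(x + 4) = 0 at x ∈ {-4, -1, 3}; ∂U/∂y = 2(y - 2) = 0 at y ∈ {2}.
The Hessian is diagonal: diag(U_xx, U_yy). Second derivatives: U_xx(-4)=-252, U_xx(-1)=144, U_xx(3)=-336; U_yy(2)=2.
Local minima occur where both diagonal entries positive: (-1, 2). Count: 1.

1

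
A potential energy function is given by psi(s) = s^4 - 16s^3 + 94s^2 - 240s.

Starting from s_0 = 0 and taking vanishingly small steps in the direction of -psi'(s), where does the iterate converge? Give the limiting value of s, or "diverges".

psi'(s) = 4(s - 5)(s - 4)(s - 3), so psi'(0) = -240.
Gradient descent moves in the -psi' direction, i.e. s is increasing.
The nearest critical point in that direction is s = 3, where psi'' = 8 > 0 (a local minimum). The iterate converges there.

3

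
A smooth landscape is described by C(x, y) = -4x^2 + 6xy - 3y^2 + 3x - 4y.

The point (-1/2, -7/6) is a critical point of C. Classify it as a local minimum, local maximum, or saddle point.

local maximum

The Hessian of C is constant: H = [[-8, 6], [6, -6]].
det(H) = (-8)·(-6) − 6² = 12.
det(H) > 0 and tr(H) = -14 < 0, so H is negative definite and the point is a local maximum.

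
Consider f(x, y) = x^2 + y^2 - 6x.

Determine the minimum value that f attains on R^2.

-9

f(x,y) separates as P(x) + Q(y), so its minimum is min P + min Q.
P'(x) = 2x - 6 vanishes at x ∈ {3}; Q'(y) = 2y vanishes at y ∈ {0}.
Local minima of P (where P''>0): P(3)=-9. Local minima of Q: Q(0)=0.
So the global minimum of f is P(3) + Q(0) = -9 + 0 = -9, attained at (3, 0).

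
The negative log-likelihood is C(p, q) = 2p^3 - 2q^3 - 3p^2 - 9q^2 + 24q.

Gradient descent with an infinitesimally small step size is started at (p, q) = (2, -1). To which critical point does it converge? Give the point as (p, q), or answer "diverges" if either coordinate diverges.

(1, -4)

C is separable, so gradient descent decouples: p follows -∂C/∂p, q follows -∂C/∂q.
∂C/∂p = 6p(p - 1); at p=2 this is 12, so p decreases.
∂C/∂q = -6(q - 1)(q + 4); at q=-1 this is 36, so q decreases.
p converges to its nearest critical value 1 (a local min of the p-part); q converges to -4. The iterate converges to (1, -4).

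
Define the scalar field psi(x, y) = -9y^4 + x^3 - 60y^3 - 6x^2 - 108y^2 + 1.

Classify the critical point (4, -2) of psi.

The mixed partial ∂²psi/∂x∂y is 0, so the Hessian at any point is diag(psi_xx, psi_yy) = diag(6(x - 2), -36(3y^2 + 10y + 6)).
At (4, -2): H = diag(12, 72).
Both eigenvalues are positive, so H is positive definite: a local minimum.

local minimum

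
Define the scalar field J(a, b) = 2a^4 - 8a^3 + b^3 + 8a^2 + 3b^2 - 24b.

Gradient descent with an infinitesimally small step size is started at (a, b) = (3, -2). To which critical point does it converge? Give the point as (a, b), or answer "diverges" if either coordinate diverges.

J is separable, so gradient descent decouples: a follows -∂J/∂a, b follows -∂J/∂b.
∂J/∂a = 8a(a - 2)(a - 1); at a=3 this is 48, so a decreases.
∂J/∂b = 3(b - 2)(b + 4); at b=-2 this is -24, so b increases.
a converges to its nearest critical value 2 (a local min of the a-part); b converges to 2. The iterate converges to (2, 2).

(2, 2)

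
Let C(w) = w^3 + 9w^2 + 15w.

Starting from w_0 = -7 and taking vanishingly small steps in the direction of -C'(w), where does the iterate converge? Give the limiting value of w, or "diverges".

diverges

C'(w) = 3(w + 1)(w + 5), so C'(-7) = 36.
Gradient descent moves in the -C' direction, i.e. w is decreasing.
There is no critical point below w=-7, and C' keeps the same sign, so the iterate runs off to −∞.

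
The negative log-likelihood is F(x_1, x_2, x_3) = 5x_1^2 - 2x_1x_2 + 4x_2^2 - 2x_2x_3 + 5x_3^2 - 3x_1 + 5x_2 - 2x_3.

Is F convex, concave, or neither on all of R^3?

convex

F is quadratic, so its Hessian is the constant matrix H = [[10, -2, 0], [-2, 8, -2], [0, -2, 10]].
Leading principal minors: 10, 76, 720.
All positive ⇒ H ≻ 0 ⇒ convex.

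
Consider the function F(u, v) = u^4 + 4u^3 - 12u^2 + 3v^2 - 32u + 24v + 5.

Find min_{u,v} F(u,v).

-107

F(u,v) separates as P(u) + Q(v) + 5, so its minimum is min P + min Q + 5.
P'(u) = 4(u - 2)(u + 1)(u + 4) vanishes at u ∈ {-4, -1, 2}; Q'(v) = 6v + 24 vanishes at v ∈ {-4}.
Local minima of P (where P''>0): P(-4)=-64, P(2)=-64. Local minima of Q: Q(-4)=-48.
So the global minimum of F is P(-4) + Q(-4) + 5 = -64 − 48 + 5 = -107, attained at (-4, -4).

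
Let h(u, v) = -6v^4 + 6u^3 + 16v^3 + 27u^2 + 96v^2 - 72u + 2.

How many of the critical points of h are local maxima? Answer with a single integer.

2

h separates as a function of u plus a function of v, so ∇h=0 decouples.
∂h/∂u = 18(u - 1)(u + 4) = 0 at u ∈ {-4, 1}; ∂h/∂v = -24v(v - 4)(v + 2) = 0 at v ∈ {-2, 0, 4}.
The Hessian is diagonal: diag(h_uu, h_vv). Second derivatives: h_uu(-4)=-90, h_uu(1)=90; h_vv(-2)=-288, h_vv(0)=192, h_vv(4)=-576.
Local maxima occur where both diagonal entries negative: (-4, -2), (-4, 4). Count: 2.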